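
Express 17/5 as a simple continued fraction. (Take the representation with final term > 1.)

17 = 3×5 + 2
5 = 2×2 + 1
2 = 2×1 + 0  (stop)
So 17/5 = [3; 2, 2].

[3; 2, 2]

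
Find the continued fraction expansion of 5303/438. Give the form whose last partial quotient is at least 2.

5303 = 12×438 + 47
438 = 9×47 + 15
47 = 3×15 + 2
15 = 7×2 + 1
2 = 2×1 + 0  (stop)
So 5303/438 = [12; 9, 3, 7, 2].

[12; 9, 3, 7, 2]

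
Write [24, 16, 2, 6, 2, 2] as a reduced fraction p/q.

Using pₖ = aₖpₖ₋₁ + pₖ₋₂ and qₖ = aₖqₖ₋₁ + qₖ₋₂:
  k=0: a=24, p=24, q=1
  k=1: a=16, p=385, q=16
  k=2: a=2, p=794, q=33
  k=3: a=6, p=5149, q=214
  k=4: a=2, p=11092, q=461
  k=5: a=2, p=27333, q=1136

27333/1136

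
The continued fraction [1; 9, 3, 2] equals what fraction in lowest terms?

72/65

Using pₖ = aₖpₖ₋₁ + pₖ₋₂ and qₖ = aₖqₖ₋₁ + qₖ₋₂:
  k=0: a=1, p=1, q=1
  k=1: a=9, p=10, q=9
  k=2: a=3, p=31, q=28
  k=3: a=2, p=72, q=65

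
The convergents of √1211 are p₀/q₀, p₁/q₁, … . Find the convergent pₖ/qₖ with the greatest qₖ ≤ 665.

12145/349

√1211 = [34; 1, 3, 1, 68, …] (period length 4).
Convergents:
  p_0/q_0 = 34/1
  p_1/q_1 = 35/1
  p_2/q_2 = 139/4
  p_3/q_3 = 174/5
  p_4/q_4 = 11971/344
  p_5/q_5 = 12145/349
  p_6/q_6 = 48406/1391
q_5 = 349 ≤ 665 < 1391 = q_6, so the answer is 12145/349.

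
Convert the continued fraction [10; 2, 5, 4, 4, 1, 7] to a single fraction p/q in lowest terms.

19679/1882

Using pₖ = aₖpₖ₋₁ + pₖ₋₂ and qₖ = aₖqₖ₋₁ + qₖ₋₂:
  k=0: a=10, p=10, q=1
  k=1: a=2, p=21, q=2
  k=2: a=5, p=115, q=11
  k=3: a=4, p=481, q=46
  k=4: a=4, p=2039, q=195
  k=5: a=1, p=2520, q=241
  k=6: a=7, p=19679, q=1882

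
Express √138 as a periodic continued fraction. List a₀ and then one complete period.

[11; 1, 2, 1, 22]

a₀ = ⌊√138⌋ = 11.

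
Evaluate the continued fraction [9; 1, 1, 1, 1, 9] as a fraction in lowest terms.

Using pₖ = aₖpₖ₋₁ + pₖ₋₂ and qₖ = aₖqₖ₋₁ + qₖ₋₂:
  k=0: a=9, p=9, q=1
  k=1: a=1, p=10, q=1
  k=2: a=1, p=19, q=2
  k=3: a=1, p=29, q=3
  k=4: a=1, p=48, q=5
  k=5: a=9, p=461, q=48

461/48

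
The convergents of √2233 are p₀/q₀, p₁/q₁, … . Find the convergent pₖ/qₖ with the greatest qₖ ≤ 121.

√2233 = [47; 3, 1, 12, 1, 3, 94, …] (period length 6).
Convergents:
  p_0/q_0 = 47/1
  p_1/q_1 = 142/3
  p_2/q_2 = 189/4
  p_3/q_3 = 2410/51
  p_4/q_4 = 2599/55
  p_5/q_5 = 10207/216
q_4 = 55 ≤ 121 < 216 = q_5, so the answer is 2599/55.

2599/55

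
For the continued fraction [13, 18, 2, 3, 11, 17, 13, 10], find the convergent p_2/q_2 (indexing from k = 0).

483/37

Using pₖ = aₖpₖ₋₁ + pₖ₋₂, qₖ = aₖqₖ₋₁ + qₖ₋₂ (with p₋₁=1, p₋₂=0, q₋₁=0, q₋₂=1):
  k=0: a=13, p=13, q=1
  k=1: a=18, p=235, q=18
  k=2: a=2, p=483, q=37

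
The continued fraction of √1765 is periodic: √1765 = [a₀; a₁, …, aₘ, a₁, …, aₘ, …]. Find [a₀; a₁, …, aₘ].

a₀ = ⌊√1765⌋ = 42.
With m₀=0, d₀=1 and mₖ₊₁ = dₖaₖ − mₖ, dₖ₊₁ = (n − mₖ₊₁²)/dₖ, aₖ₊₁ = ⌊(a₀+mₖ₊₁)/dₖ₊₁⌋:
  k=1: m=42, d=1, a=84
d=1 and a=2a₀=84 at k=1, so the next step gives (m, d) = (42, 1) again — its k=1 value — and the period has length 1.

[42; 84]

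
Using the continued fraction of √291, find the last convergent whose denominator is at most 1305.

√291 = [17; 17, 34, …] (period length 2).
Convergents:
  p_0/q_0 = 17/1
  p_1/q_1 = 290/17
  p_2/q_2 = 9877/579
  p_3/q_3 = 168199/9860
q_2 = 579 ≤ 1305 < 9860 = q_3, so the answer is 9877/579.

9877/579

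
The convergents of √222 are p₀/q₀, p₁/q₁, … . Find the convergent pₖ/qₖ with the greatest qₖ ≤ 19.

√222 = [14; 1, 8, 1, 28, …] (period length 4).
Convergents:
  p_0/q_0 = 14/1
  p_1/q_1 = 15/1
  p_2/q_2 = 134/9
  p_3/q_3 = 149/10
  p_4/q_4 = 4306/289
q_3 = 10 ≤ 19 < 289 = q_4, so the answer is 149/10.

149/10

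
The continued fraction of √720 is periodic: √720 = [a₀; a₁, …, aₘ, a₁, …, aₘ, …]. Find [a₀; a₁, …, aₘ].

a₀ = ⌊√720⌋ = 26.
With m₀=0, d₀=1 and mₖ₊₁ = dₖaₖ − mₖ, dₖ₊₁ = (n − mₖ₊₁²)/dₖ, aₖ₊₁ = ⌊(a₀+mₖ₊₁)/dₖ₊₁⌋:
  k=1: m=26, d=44, a=1
  k=2: m=18, d=9, a=4
  k=3: m=18, d=44, a=1
  k=4: m=26, d=1, a=52
d=1 and a=2a₀=52 at k=4, so the next step gives (m, d) = (26, 44) again — its k=1 value — and the period has length 4.

[26; 1, 4, 1, 52]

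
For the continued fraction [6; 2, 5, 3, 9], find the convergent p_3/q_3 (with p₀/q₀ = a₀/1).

226/35

Using pₖ = aₖpₖ₋₁ + pₖ₋₂, qₖ = aₖqₖ₋₁ + qₖ₋₂ (with p₋₁=1, p₋₂=0, q₋₁=0, q₋₂=1):
  k=0: a=6, p=6, q=1
  k=1: a=2, p=13, q=2
  k=2: a=5, p=71, q=11
  k=3: a=3, p=226, q=35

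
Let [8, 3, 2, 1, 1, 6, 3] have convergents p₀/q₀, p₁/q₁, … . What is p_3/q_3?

83/10

Using pₖ = aₖpₖ₋₁ + pₖ₋₂, qₖ = aₖqₖ₋₁ + qₖ₋₂ (with p₋₁=1, p₋₂=0, q₋₁=0, q₋₂=1):
  k=0: a=8, p=8, q=1
  k=1: a=3, p=25, q=3
  k=2: a=2, p=58, q=7
  k=3: a=1, p=83, q=10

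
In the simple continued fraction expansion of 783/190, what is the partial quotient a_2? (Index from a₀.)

3

783 = 4·190 + 23   →  a_0 = 4
190 = 8·23 + 6   →  a_1 = 8
23 = 3·6 + 5   →  a_2 = 3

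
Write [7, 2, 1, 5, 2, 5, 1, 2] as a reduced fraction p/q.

Fold from the inside: start with 2/1.
  1 + 1/2 = 3/2
  5 + 2/3 = 17/3
  2 + 3/17 = 37/17
  5 + 17/37 = 202/37
  1 + 37/202 = 239/202
  2 + 202/239 = 680/239
  7 + 239/680 = 4999/680

4999/680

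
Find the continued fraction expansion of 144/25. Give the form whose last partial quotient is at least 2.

[5; 1, 3, 6]

144 = 5·25 + 19
25 = 1·19 + 6
19 = 3·6 + 1
6 = 6·1 + 0  (stop)
So 144/25 = [5; 1, 3, 6].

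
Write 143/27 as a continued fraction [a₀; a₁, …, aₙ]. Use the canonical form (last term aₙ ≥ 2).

[5; 3, 2, 1, 2]

143 = 5·27 + 8
27 = 3·8 + 3
8 = 2·3 + 2
3 = 1·2 + 1
2 = 2·1 + 0  (stop)
So 143/27 = [5; 3, 2, 1, 2].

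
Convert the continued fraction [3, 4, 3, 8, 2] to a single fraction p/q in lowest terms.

740/229

Using pₖ = aₖpₖ₋₁ + pₖ₋₂ and qₖ = aₖqₖ₋₁ + qₖ₋₂:
  k=0: a=3, p=3, q=1
  k=1: a=4, p=13, q=4
  k=2: a=3, p=42, q=13
  k=3: a=8, p=349, q=108
  k=4: a=2, p=740, q=229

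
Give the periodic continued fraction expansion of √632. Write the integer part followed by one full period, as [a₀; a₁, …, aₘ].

a₀ = ⌊√632⌋ = 25.
With m₀=0, d₀=1 and mₖ₊₁ = dₖaₖ − mₖ, dₖ₊₁ = (n − mₖ₊₁²)/dₖ, aₖ₊₁ = ⌊(a₀+mₖ₊₁)/dₖ₊₁⌋:
  k=1: m=25, d=7, a=7
  k=2: m=24, d=8, a=6
  k=3: m=24, d=7, a=7
  k=4: m=25, d=1, a=50
d=1 and a=2a₀=50 at k=4, so the next step gives (m, d) = (25, 7) again — its k=1 value — and the period has length 4.

[25; 7, 6, 7, 50]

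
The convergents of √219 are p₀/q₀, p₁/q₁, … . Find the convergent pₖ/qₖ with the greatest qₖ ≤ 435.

√219 = [14; 1, 3, 1, 28, …] (period length 4).
Convergents:
  p_0/q_0 = 14/1
  p_1/q_1 = 15/1
  p_2/q_2 = 59/4
  p_3/q_3 = 74/5
  p_4/q_4 = 2131/144
  p_5/q_5 = 2205/149
  p_6/q_6 = 8746/591
q_5 = 149 ≤ 435 < 591 = q_6, so the answer is 2205/149.

2205/149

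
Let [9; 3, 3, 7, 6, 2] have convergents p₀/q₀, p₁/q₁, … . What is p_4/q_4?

Using pₖ = aₖpₖ₋₁ + pₖ₋₂, qₖ = aₖqₖ₋₁ + qₖ₋₂ (with p₋₁=1, p₋₂=0, q₋₁=0, q₋₂=1):
  k=0: a=9, p=9, q=1
  k=1: a=3, p=28, q=3
  k=2: a=3, p=93, q=10
  k=3: a=7, p=679, q=73
  k=4: a=6, p=4167, q=448

4167/448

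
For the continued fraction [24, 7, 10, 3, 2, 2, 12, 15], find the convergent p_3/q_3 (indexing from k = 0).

Using pₖ = aₖpₖ₋₁ + pₖ₋₂, qₖ = aₖqₖ₋₁ + qₖ₋₂ (with p₋₁=1, p₋₂=0, q₋₁=0, q₋₂=1):
  k=0: a=24, p=24, q=1
  k=1: a=7, p=169, q=7
  k=2: a=10, p=1714, q=71
  k=3: a=3, p=5311, q=220

5311/220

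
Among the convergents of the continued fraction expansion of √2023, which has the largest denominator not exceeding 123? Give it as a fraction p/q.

√2023 = [44; 1, 43, 1, 88, …] (period length 4).
Convergents:
  p_0/q_0 = 44/1
  p_1/q_1 = 45/1
  p_2/q_2 = 1979/44
  p_3/q_3 = 2024/45
  p_4/q_4 = 180091/4004
q_3 = 45 ≤ 123 < 4004 = q_4, so the answer is 2024/45.

2024/45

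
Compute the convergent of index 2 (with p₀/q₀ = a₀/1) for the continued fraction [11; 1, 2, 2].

35/3

Using pₖ = aₖpₖ₋₁ + pₖ₋₂, qₖ = aₖqₖ₋₁ + qₖ₋₂ (with p₋₁=1, p₋₂=0, q₋₁=0, q₋₂=1):
  k=0: a=11, p=11, q=1
  k=1: a=1, p=12, q=1
  k=2: a=2, p=35, q=3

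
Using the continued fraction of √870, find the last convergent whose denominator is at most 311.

√870 = [29; 2, 58, …] (period length 2).
Convergents:
  p_0/q_0 = 29/1
  p_1/q_1 = 59/2
  p_2/q_2 = 3451/117
  p_3/q_3 = 6961/236
  p_4/q_4 = 407189/13805
q_3 = 236 ≤ 311 < 13805 = q_4, so the answer is 6961/236.

6961/236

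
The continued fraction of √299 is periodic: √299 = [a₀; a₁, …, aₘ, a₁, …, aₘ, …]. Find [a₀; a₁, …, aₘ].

[17; 3, 2, 3, 34]

a₀ = ⌊√299⌋ = 17.
With m₀=0, d₀=1 and mₖ₊₁ = dₖaₖ − mₖ, dₖ₊₁ = (n − mₖ₊₁²)/dₖ, aₖ₊₁ = ⌊(a₀+mₖ₊₁)/dₖ₊₁⌋:
  k=1: m=17, d=10, a=3
  k=2: m=13, d=13, a=2
  k=3: m=13, d=10, a=3
  k=4: m=17, d=1, a=34
d=1 and a=2a₀=34 at k=4, so the next step gives (m, d) = (17, 10) again — its k=1 value — and the period has length 4.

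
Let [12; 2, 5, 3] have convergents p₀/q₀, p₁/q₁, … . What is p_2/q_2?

Using pₖ = aₖpₖ₋₁ + pₖ₋₂, qₖ = aₖqₖ₋₁ + qₖ₋₂ (with p₋₁=1, p₋₂=0, q₋₁=0, q₋₂=1):
  k=0: a=12, p=12, q=1
  k=1: a=2, p=25, q=2
  k=2: a=5, p=137, q=11

137/11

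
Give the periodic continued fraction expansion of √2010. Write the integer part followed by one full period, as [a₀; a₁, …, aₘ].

[44; 1, 4, 1, 88]

a₀ = ⌊√2010⌋ = 44.
With m₀=0, d₀=1 and mₖ₊₁ = dₖaₖ − mₖ, dₖ₊₁ = (n − mₖ₊₁²)/dₖ, aₖ₊₁ = ⌊(a₀+mₖ₊₁)/dₖ₊₁⌋:
  k=1: m=44, d=74, a=1
  k=2: m=30, d=15, a=4
  k=3: m=30, d=74, a=1
  k=4: m=44, d=1, a=88
d=1 and a=2a₀=88 at k=4, so the next step gives (m, d) = (44, 74) again — its k=1 value — and the period has length 4.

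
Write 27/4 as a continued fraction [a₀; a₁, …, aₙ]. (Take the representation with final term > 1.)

27 = 6*4 + 3
4 = 1*3 + 1
3 = 3*1 + 0  (stop)
So 27/4 = [6; 1, 3].

[6; 1, 3]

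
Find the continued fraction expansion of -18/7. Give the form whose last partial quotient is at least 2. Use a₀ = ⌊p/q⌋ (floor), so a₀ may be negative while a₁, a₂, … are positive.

-18 = -3·7 + 3
7 = 2·3 + 1
3 = 3·1 + 0  (stop)
So -18/7 = [-3; 2, 3].

[-3; 2, 3]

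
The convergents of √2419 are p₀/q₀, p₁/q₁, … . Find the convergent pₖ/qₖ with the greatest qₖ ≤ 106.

√2419 = [49; 5, 2, 5, 98, …] (period length 4).
Convergents:
  p_0/q_0 = 49/1
  p_1/q_1 = 246/5
  p_2/q_2 = 541/11
  p_3/q_3 = 2951/60
  p_4/q_4 = 289739/5891
q_3 = 60 ≤ 106 < 5891 = q_4, so the answer is 2951/60.

2951/60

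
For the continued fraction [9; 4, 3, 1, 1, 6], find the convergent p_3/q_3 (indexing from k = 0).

Using pₖ = aₖpₖ₋₁ + pₖ₋₂, qₖ = aₖqₖ₋₁ + qₖ₋₂ (with p₋₁=1, p₋₂=0, q₋₁=0, q₋₂=1):
  k=0: a=9, p=9, q=1
  k=1: a=4, p=37, q=4
  k=2: a=3, p=120, q=13
  k=3: a=1, p=157, q=17

157/17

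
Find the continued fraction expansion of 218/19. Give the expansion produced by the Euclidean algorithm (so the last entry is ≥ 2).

218 = 11*19 + 9
19 = 2*9 + 1
9 = 9*1 + 0  (stop)
So 218/19 = [11; 2, 9].

[11; 2, 9]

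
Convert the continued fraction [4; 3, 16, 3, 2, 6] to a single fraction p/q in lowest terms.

9709/2244

Fold from the inside: start with 6/1.
  2 + 1/6 = 13/6
  3 + 6/13 = 45/13
  16 + 13/45 = 733/45
  3 + 45/733 = 2244/733
  4 + 733/2244 = 9709/2244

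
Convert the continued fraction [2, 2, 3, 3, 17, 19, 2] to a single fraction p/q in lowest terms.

Fold from the inside: start with 2/1.
  19 + 1/2 = 39/2
  17 + 2/39 = 665/39
  3 + 39/665 = 2034/665
  3 + 665/2034 = 6767/2034
  2 + 2034/6767 = 15568/6767
  2 + 6767/15568 = 37903/15568

37903/15568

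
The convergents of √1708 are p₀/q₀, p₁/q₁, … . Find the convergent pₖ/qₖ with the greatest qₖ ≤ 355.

7687/186

√1708 = [41; 3, 20, 3, 82, …] (period length 4).
Convergents:
  p_0/q_0 = 41/1
  p_1/q_1 = 124/3
  p_2/q_2 = 2521/61
  p_3/q_3 = 7687/186
  p_4/q_4 = 632855/15313
q_3 = 186 ≤ 355 < 15313 = q_4, so the answer is 7687/186.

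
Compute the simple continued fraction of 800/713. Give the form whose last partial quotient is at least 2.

800 = 1×713 + 87
713 = 8×87 + 17
87 = 5×17 + 2
17 = 8×2 + 1
2 = 2×1 + 0  (stop)
So 800/713 = [1; 8, 5, 8, 2].

[1; 8, 5, 8, 2]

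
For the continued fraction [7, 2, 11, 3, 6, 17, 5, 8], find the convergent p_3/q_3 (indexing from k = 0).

Using pₖ = aₖpₖ₋₁ + pₖ₋₂, qₖ = aₖqₖ₋₁ + qₖ₋₂ (with p₋₁=1, p₋₂=0, q₋₁=0, q₋₂=1):
  k=0: a=7, p=7, q=1
  k=1: a=2, p=15, q=2
  k=2: a=11, p=172, q=23
  k=3: a=3, p=531, q=71

531/71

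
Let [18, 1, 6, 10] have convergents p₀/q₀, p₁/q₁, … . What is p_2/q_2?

132/7

Using pₖ = aₖpₖ₋₁ + pₖ₋₂, qₖ = aₖqₖ₋₁ + qₖ₋₂ (with p₋₁=1, p₋₂=0, q₋₁=0, q₋₂=1):
  k=0: a=18, p=18, q=1
  k=1: a=1, p=19, q=1
  k=2: a=6, p=132, q=7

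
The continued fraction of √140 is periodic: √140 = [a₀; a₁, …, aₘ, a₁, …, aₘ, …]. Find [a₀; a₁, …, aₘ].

a₀ = ⌊√140⌋ = 11.
With m₀=0, d₀=1 and mₖ₊₁ = dₖaₖ − mₖ, dₖ₊₁ = (n − mₖ₊₁²)/dₖ, aₖ₊₁ = ⌊(a₀+mₖ₊₁)/dₖ₊₁⌋:
  k=1: m=11, d=19, a=1
  k=2: m=8, d=4, a=4
  k=3: m=8, d=19, a=1
  k=4: m=11, d=1, a=22
d=1 and a=2a₀=22 at k=4, so the next step gives (m, d) = (11, 19) again — its k=1 value — and the period has length 4.

[11; 1, 4, 1, 22]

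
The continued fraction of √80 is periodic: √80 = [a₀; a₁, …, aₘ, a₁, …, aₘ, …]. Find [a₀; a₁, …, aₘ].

[8; 1, 16]

a₀ = ⌊√80⌋ = 8.
With m₀=0, d₀=1 and mₖ₊₁ = dₖaₖ − mₖ, dₖ₊₁ = (n − mₖ₊₁²)/dₖ, aₖ₊₁ = ⌊(a₀+mₖ₊₁)/dₖ₊₁⌋:
  k=1: m=8, d=16, a=1
  k=2: m=8, d=1, a=16
d=1 and a=2a₀=16 at k=2, so the next step gives (m, d) = (8, 16) again — its k=1 value — and the period has length 2.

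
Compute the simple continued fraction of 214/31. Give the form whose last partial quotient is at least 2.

[6; 1, 9, 3]

214 = 6*31 + 28
31 = 1*28 + 3
28 = 9*3 + 1
3 = 3*1 + 0  (stop)
So 214/31 = [6; 1, 9, 3].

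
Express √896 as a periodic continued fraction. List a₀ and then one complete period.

a₀ = ⌊√896⌋ = 29.
With m₀=0, d₀=1 and mₖ₊₁ = dₖaₖ − mₖ, dₖ₊₁ = (n − mₖ₊₁²)/dₖ, aₖ₊₁ = ⌊(a₀+mₖ₊₁)/dₖ₊₁⌋:
  k=1: m=29, d=55, a=1
  k=2: m=26, d=4, a=13
  k=3: m=26, d=55, a=1
  k=4: m=29, d=1, a=58
d=1 and a=2a₀=58 at k=4, so the next step gives (m, d) = (29, 55) again — its k=1 value — and the period has length 4.

[29; 1, 13, 1, 58]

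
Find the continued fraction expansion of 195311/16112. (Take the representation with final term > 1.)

195311 = 12×16112 + 1967
16112 = 8×1967 + 376
1967 = 5×376 + 87
376 = 4×87 + 28
87 = 3×28 + 3
28 = 9×3 + 1
3 = 3×1 + 0  (stop)
So 195311/16112 = [12; 8, 5, 4, 3, 9, 3].

[12; 8, 5, 4, 3, 9, 3]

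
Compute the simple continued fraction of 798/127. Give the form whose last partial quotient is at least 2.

[6; 3, 1, 1, 8, 2]

798 = 6×127 + 36
127 = 3×36 + 19
36 = 1×19 + 17
19 = 1×17 + 2
17 = 8×2 + 1
2 = 2×1 + 0  (stop)
So 798/127 = [6; 3, 1, 1, 8, 2].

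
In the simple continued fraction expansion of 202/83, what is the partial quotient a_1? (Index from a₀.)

2

202 = 2·83 + 36   →  a_0 = 2
83 = 2·36 + 11   →  a_1 = 2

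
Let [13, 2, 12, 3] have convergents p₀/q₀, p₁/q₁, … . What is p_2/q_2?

Using pₖ = aₖpₖ₋₁ + pₖ₋₂, qₖ = aₖqₖ₋₁ + qₖ₋₂ (with p₋₁=1, p₋₂=0, q₋₁=0, q₋₂=1):
  k=0: a=13, p=13, q=1
  k=1: a=2, p=27, q=2
  k=2: a=12, p=337, q=25

337/25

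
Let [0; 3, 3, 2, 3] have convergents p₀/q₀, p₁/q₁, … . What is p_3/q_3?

Using pₖ = aₖpₖ₋₁ + pₖ₋₂, qₖ = aₖqₖ₋₁ + qₖ₋₂ (with p₋₁=1, p₋₂=0, q₋₁=0, q₋₂=1):
  k=0: a=0, p=0, q=1
  k=1: a=3, p=1, q=3
  k=2: a=3, p=3, q=10
  k=3: a=2, p=7, q=23

7/23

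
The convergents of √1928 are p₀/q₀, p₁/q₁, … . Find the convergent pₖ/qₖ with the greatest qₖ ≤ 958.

41977/956

√1928 = [43; 1, 9, 1, 86, …] (period length 4).
Convergents:
  p_0/q_0 = 43/1
  p_1/q_1 = 44/1
  p_2/q_2 = 439/10
  p_3/q_3 = 483/11
  p_4/q_4 = 41977/956
  p_5/q_5 = 42460/967
q_4 = 956 ≤ 958 < 967 = q_5, so the answer is 41977/956.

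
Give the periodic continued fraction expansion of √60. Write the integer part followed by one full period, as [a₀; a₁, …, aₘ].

a₀ = ⌊√60⌋ = 7.
With m₀=0, d₀=1 and mₖ₊₁ = dₖaₖ − mₖ, dₖ₊₁ = (n − mₖ₊₁²)/dₖ, aₖ₊₁ = ⌊(a₀+mₖ₊₁)/dₖ₊₁⌋:
  k=1: m=7, d=11, a=1
  k=2: m=4, d=4, a=2
  k=3: m=4, d=11, a=1
  k=4: m=7, d=1, a=14
d=1 and a=2a₀=14 at k=4, so the next step gives (m, d) = (7, 11) again — its k=1 value — and the period has length 4.

[7; 1, 2, 1, 14]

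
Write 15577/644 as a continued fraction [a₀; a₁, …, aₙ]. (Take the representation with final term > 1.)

[24; 5, 3, 9, 1, 3]

15577 = 24×644 + 121
644 = 5×121 + 39
121 = 3×39 + 4
39 = 9×4 + 3
4 = 1×3 + 1
3 = 3×1 + 0  (stop)
So 15577/644 = [24; 5, 3, 9, 1, 3].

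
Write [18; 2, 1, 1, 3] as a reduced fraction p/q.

331/18

Fold from the inside: start with 3/1.
  1 + 1/3 = 4/3
  1 + 3/4 = 7/4
  2 + 4/7 = 18/7
  18 + 7/18 = 331/18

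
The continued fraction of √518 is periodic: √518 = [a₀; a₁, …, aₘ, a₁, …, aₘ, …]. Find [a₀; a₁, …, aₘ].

[22; 1, 3, 6, 3, 1, 44]

a₀ = ⌊√518⌋ = 22.
With m₀=0, d₀=1 and mₖ₊₁ = dₖaₖ − mₖ, dₖ₊₁ = (n − mₖ₊₁²)/dₖ, aₖ₊₁ = ⌊(a₀+mₖ₊₁)/dₖ₊₁⌋:
  k=1: m=22, d=34, a=1
  k=2: m=12, d=11, a=3
  k=3: m=21, d=7, a=6
  k=4: m=21, d=11, a=3
  k=5: m=12, d=34, a=1
  k=6: m=22, d=1, a=44
d=1 and a=2a₀=44 at k=6, so the next step gives (m, d) = (22, 34) again — its k=1 value — and the period has length 6.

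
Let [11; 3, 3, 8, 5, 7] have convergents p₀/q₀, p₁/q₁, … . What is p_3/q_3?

Using pₖ = aₖpₖ₋₁ + pₖ₋₂, qₖ = aₖqₖ₋₁ + qₖ₋₂ (with p₋₁=1, p₋₂=0, q₋₁=0, q₋₂=1):
  k=0: a=11, p=11, q=1
  k=1: a=3, p=34, q=3
  k=2: a=3, p=113, q=10
  k=3: a=8, p=938, q=83

938/83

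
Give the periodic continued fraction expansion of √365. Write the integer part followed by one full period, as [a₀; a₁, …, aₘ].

a₀ = ⌊√365⌋ = 19.

[19; 9, 1, 1, 9, 38]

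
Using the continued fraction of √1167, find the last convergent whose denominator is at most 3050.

60329/1766

√1167 = [34; 6, 5, 11, 5, 6, 68, …] (period length 6).
Convergents:
  p_0/q_0 = 34/1
  p_1/q_1 = 205/6
  p_2/q_2 = 1059/31
  p_3/q_3 = 11854/347
  p_4/q_4 = 60329/1766
  p_5/q_5 = 373828/10943
q_4 = 1766 ≤ 3050 < 10943 = q_5, so the answer is 60329/1766.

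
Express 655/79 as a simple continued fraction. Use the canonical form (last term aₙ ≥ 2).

[8; 3, 2, 3, 3]

655 = 8*79 + 23
79 = 3*23 + 10
23 = 2*10 + 3
10 = 3*3 + 1
3 = 3*1 + 0  (stop)
So 655/79 = [8; 3, 2, 3, 3].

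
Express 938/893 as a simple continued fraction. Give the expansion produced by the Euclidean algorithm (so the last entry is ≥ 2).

938 = 1*893 + 45
893 = 19*45 + 38
45 = 1*38 + 7
38 = 5*7 + 3
7 = 2*3 + 1
3 = 3*1 + 0  (stop)
So 938/893 = [1; 19, 1, 5, 2, 3].

[1; 19, 1, 5, 2, 3]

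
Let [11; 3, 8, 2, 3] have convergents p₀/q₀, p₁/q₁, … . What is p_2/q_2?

283/25

Using pₖ = aₖpₖ₋₁ + pₖ₋₂, qₖ = aₖqₖ₋₁ + qₖ₋₂ (with p₋₁=1, p₋₂=0, q₋₁=0, q₋₂=1):
  k=0: a=11, p=11, q=1
  k=1: a=3, p=34, q=3
  k=2: a=8, p=283, q=25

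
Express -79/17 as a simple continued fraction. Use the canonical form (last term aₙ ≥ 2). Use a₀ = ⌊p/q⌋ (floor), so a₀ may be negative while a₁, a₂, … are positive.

[-5; 2, 1, 5]

-79 = -5×17 + 6
17 = 2×6 + 5
6 = 1×5 + 1
5 = 5×1 + 0  (stop)
So -79/17 = [-5; 2, 1, 5].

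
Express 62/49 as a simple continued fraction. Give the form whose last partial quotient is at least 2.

62 = 1×49 + 13
49 = 3×13 + 10
13 = 1×10 + 3
10 = 3×3 + 1
3 = 3×1 + 0  (stop)
So 62/49 = [1; 3, 1, 3, 3].

[1; 3, 1, 3, 3]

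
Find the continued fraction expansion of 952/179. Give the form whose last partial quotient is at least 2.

952 = 5·179 + 57
179 = 3·57 + 8
57 = 7·8 + 1
8 = 8·1 + 0  (stop)
So 952/179 = [5; 3, 7, 8].

[5; 3, 7, 8]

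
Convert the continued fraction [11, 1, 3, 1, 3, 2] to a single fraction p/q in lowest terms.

507/43

Using pₖ = aₖpₖ₋₁ + pₖ₋₂ and qₖ = aₖqₖ₋₁ + qₖ₋₂:
  k=0: a=11, p=11, q=1
  k=1: a=1, p=12, q=1
  k=2: a=3, p=47, q=4
  k=3: a=1, p=59, q=5
  k=4: a=3, p=224, q=19
  k=5: a=2, p=507, q=43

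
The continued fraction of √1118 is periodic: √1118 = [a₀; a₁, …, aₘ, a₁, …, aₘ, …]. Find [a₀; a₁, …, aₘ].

[33; 2, 3, 2, 3, 2, 66]

a₀ = ⌊√1118⌋ = 33.
With m₀=0, d₀=1 and mₖ₊₁ = dₖaₖ − mₖ, dₖ₊₁ = (n − mₖ₊₁²)/dₖ, aₖ₊₁ = ⌊(a₀+mₖ₊₁)/dₖ₊₁⌋:
  k=1: m=33, d=29, a=2
  k=2: m=25, d=17, a=3
  k=3: m=26, d=26, a=2
  k=4: m=26, d=17, a=3
  k=5: m=25, d=29, a=2
  k=6: m=33, d=1, a=66
d=1 and a=2a₀=66 at k=6, so the next step gives (m, d) = (33, 29) again — its k=1 value — and the period has length 6.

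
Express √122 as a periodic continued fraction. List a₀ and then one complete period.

[11; 22]

a₀ = ⌊√122⌋ = 11.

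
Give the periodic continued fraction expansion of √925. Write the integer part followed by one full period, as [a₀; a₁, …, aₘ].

[30; 2, 2, 2, 2, 60]

a₀ = ⌊√925⌋ = 30.
With m₀=0, d₀=1 and mₖ₊₁ = dₖaₖ − mₖ, dₖ₊₁ = (n − mₖ₊₁²)/dₖ, aₖ₊₁ = ⌊(a₀+mₖ₊₁)/dₖ₊₁⌋:
  k=1: m=30, d=25, a=2
  k=2: m=20, d=21, a=2
  k=3: m=22, d=21, a=2
  k=4: m=20, d=25, a=2
  k=5: m=30, d=1, a=60
d=1 and a=2a₀=60 at k=5, so the next step gives (m, d) = (30, 25) again — its k=1 value — and the period has length 5.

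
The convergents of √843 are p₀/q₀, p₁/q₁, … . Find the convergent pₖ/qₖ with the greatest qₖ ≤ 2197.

√843 = [29; 29, 58, …] (period length 2).
Convergents:
  p_0/q_0 = 29/1
  p_1/q_1 = 842/29
  p_2/q_2 = 48865/1683
  p_3/q_3 = 1417927/48836
q_2 = 1683 ≤ 2197 < 48836 = q_3, so the answer is 48865/1683.

48865/1683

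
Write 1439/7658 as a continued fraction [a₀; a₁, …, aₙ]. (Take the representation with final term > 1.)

1439 = 0·7658 + 1439
7658 = 5·1439 + 463
1439 = 3·463 + 50
463 = 9·50 + 13
50 = 3·13 + 11
13 = 1·11 + 2
11 = 5·2 + 1
2 = 2·1 + 0  (stop)
So 1439/7658 = [0; 5, 3, 9, 3, 1, 5, 2].

[0; 5, 3, 9, 3, 1, 5, 2]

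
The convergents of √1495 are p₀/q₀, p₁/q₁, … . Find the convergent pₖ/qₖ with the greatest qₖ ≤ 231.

8893/230

√1495 = [38; 1, 1, 1, 76, …] (period length 4).
Convergents:
  p_0/q_0 = 38/1
  p_1/q_1 = 39/1
  p_2/q_2 = 77/2
  p_3/q_3 = 116/3
  p_4/q_4 = 8893/230
  p_5/q_5 = 9009/233
q_4 = 230 ≤ 231 < 233 = q_5, so the answer is 8893/230.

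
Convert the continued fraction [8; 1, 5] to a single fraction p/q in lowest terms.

53/6

Using pₖ = aₖpₖ₋₁ + pₖ₋₂ and qₖ = aₖqₖ₋₁ + qₖ₋₂:
  k=0: a=8, p=8, q=1
  k=1: a=1, p=9, q=1
  k=2: a=5, p=53, q=6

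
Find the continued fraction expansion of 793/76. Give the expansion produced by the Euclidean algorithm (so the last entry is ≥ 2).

[10; 2, 3, 3, 3]

793 = 10·76 + 33
76 = 2·33 + 10
33 = 3·10 + 3
10 = 3·3 + 1
3 = 3·1 + 0  (stop)
So 793/76 = [10; 2, 3, 3, 3].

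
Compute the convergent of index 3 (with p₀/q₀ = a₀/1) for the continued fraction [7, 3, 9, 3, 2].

637/87

Using pₖ = aₖpₖ₋₁ + pₖ₋₂, qₖ = aₖqₖ₋₁ + qₖ₋₂ (with p₋₁=1, p₋₂=0, q₋₁=0, q₋₂=1):
  k=0: a=7, p=7, q=1
  k=1: a=3, p=22, q=3
  k=2: a=9, p=205, q=28
  k=3: a=3, p=637, q=87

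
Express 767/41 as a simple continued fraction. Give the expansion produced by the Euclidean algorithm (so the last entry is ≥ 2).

767 = 18×41 + 29
41 = 1×29 + 12
29 = 2×12 + 5
12 = 2×5 + 2
5 = 2×2 + 1
2 = 2×1 + 0  (stop)
So 767/41 = [18; 1, 2, 2, 2, 2].

[18; 1, 2, 2, 2, 2]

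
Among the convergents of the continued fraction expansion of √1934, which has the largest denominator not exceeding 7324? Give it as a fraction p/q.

170236/3871

√1934 = [43; 1, 42, 1, 86, …] (period length 4).
Convergents:
  p_0/q_0 = 43/1
  p_1/q_1 = 44/1
  p_2/q_2 = 1891/43
  p_3/q_3 = 1935/44
  p_4/q_4 = 168301/3827
  p_5/q_5 = 170236/3871
  p_6/q_6 = 7318213/166409
q_5 = 3871 ≤ 7324 < 166409 = q_6, so the answer is 170236/3871.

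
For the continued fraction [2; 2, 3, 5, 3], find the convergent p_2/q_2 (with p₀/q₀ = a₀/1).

Using pₖ = aₖpₖ₋₁ + pₖ₋₂, qₖ = aₖqₖ₋₁ + qₖ₋₂ (with p₋₁=1, p₋₂=0, q₋₁=0, q₋₂=1):
  k=0: a=2, p=2, q=1
  k=1: a=2, p=5, q=2
  k=2: a=3, p=17, q=7

17/7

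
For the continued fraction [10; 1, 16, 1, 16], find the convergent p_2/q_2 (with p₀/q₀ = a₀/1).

Using pₖ = aₖpₖ₋₁ + pₖ₋₂, qₖ = aₖqₖ₋₁ + qₖ₋₂ (with p₋₁=1, p₋₂=0, q₋₁=0, q₋₂=1):
  k=0: a=10, p=10, q=1
  k=1: a=1, p=11, q=1
  k=2: a=16, p=186, q=17

186/17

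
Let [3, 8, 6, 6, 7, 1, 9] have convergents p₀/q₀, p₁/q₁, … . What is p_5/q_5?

7697/2465

Using pₖ = aₖpₖ₋₁ + pₖ₋₂, qₖ = aₖqₖ₋₁ + qₖ₋₂ (with p₋₁=1, p₋₂=0, q₋₁=0, q₋₂=1):
  k=0: a=3, p=3, q=1
  k=1: a=8, p=25, q=8
  k=2: a=6, p=153, q=49
  k=3: a=6, p=943, q=302
  k=4: a=7, p=6754, q=2163
  k=5: a=1, p=7697, q=2465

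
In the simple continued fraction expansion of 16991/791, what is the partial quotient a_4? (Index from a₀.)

1

16991 = 21·791 + 380   →  a_0 = 21
791 = 2·380 + 31   →  a_1 = 2
380 = 12·31 + 8   →  a_2 = 12
31 = 3·8 + 7   →  a_3 = 3
8 = 1·7 + 1   →  a_4 = 1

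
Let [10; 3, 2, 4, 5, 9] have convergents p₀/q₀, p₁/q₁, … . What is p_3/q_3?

319/31

Using pₖ = aₖpₖ₋₁ + pₖ₋₂, qₖ = aₖqₖ₋₁ + qₖ₋₂ (with p₋₁=1, p₋₂=0, q₋₁=0, q₋₂=1):
  k=0: a=10, p=10, q=1
  k=1: a=3, p=31, q=3
  k=2: a=2, p=72, q=7
  k=3: a=4, p=319, q=31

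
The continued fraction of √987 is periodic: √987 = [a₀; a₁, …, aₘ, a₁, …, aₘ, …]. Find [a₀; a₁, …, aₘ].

a₀ = ⌊√987⌋ = 31.

[31; 2, 2, 2, 62]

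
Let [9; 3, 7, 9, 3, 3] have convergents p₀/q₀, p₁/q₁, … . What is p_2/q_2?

Using pₖ = aₖpₖ₋₁ + pₖ₋₂, qₖ = aₖqₖ₋₁ + qₖ₋₂ (with p₋₁=1, p₋₂=0, q₋₁=0, q₋₂=1):
  k=0: a=9, p=9, q=1
  k=1: a=3, p=28, q=3
  k=2: a=7, p=205, q=22

205/22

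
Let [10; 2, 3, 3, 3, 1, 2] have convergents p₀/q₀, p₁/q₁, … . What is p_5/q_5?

1033/99

Using pₖ = aₖpₖ₋₁ + pₖ₋₂, qₖ = aₖqₖ₋₁ + qₖ₋₂ (with p₋₁=1, p₋₂=0, q₋₁=0, q₋₂=1):
  k=0: a=10, p=10, q=1
  k=1: a=2, p=21, q=2
  k=2: a=3, p=73, q=7
  k=3: a=3, p=240, q=23
  k=4: a=3, p=793, q=76
  k=5: a=1, p=1033, q=99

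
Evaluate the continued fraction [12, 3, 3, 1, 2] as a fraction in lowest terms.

443/36

Fold from the inside: start with 2/1.
  1 + 1/2 = 3/2
  3 + 2/3 = 11/3
  3 + 3/11 = 36/11
  12 + 11/36 = 443/36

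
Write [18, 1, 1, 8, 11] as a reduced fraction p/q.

3502/189

Fold from the inside: start with 11/1.
  8 + 1/11 = 89/11
  1 + 11/89 = 100/89
  1 + 89/100 = 189/100
  18 + 100/189 = 3502/189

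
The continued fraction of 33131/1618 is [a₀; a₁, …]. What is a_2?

33131 = 20·1618 + 771   →  a_0 = 20
1618 = 2·771 + 76   →  a_1 = 2
771 = 10·76 + 11   →  a_2 = 10

10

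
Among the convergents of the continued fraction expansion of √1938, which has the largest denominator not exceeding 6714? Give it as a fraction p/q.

170500/3873

√1938 = [44; 44, 88, …] (period length 2).
Convergents:
  p_0/q_0 = 44/1
  p_1/q_1 = 1937/44
  p_2/q_2 = 170500/3873
  p_3/q_3 = 7503937/170456
q_2 = 3873 ≤ 6714 < 170456 = q_3, so the answer is 170500/3873.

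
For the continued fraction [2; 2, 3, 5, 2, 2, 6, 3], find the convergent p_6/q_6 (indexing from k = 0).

3101/1275

Using pₖ = aₖpₖ₋₁ + pₖ₋₂, qₖ = aₖqₖ₋₁ + qₖ₋₂ (with p₋₁=1, p₋₂=0, q₋₁=0, q₋₂=1):
  k=0: a=2, p=2, q=1
  k=1: a=2, p=5, q=2
  k=2: a=3, p=17, q=7
  k=3: a=5, p=90, q=37
  k=4: a=2, p=197, q=81
  k=5: a=2, p=484, q=199
  k=6: a=6, p=3101, q=1275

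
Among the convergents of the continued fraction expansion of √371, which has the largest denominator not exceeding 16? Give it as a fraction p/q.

√371 = [19; 3, 1, 4, 1, 3, 38, …] (period length 6).
Convergents:
  p_0/q_0 = 19/1
  p_1/q_1 = 58/3
  p_2/q_2 = 77/4
  p_3/q_3 = 366/19
q_2 = 4 ≤ 16 < 19 = q_3, so the answer is 77/4.

77/4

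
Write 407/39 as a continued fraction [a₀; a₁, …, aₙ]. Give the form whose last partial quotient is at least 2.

[10; 2, 3, 2, 2]

407 = 10×39 + 17
39 = 2×17 + 5
17 = 3×5 + 2
5 = 2×2 + 1
2 = 2×1 + 0  (stop)
So 407/39 = [10; 2, 3, 2, 2].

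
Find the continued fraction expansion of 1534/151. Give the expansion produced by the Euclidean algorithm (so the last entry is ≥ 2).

1534 = 10*151 + 24
151 = 6*24 + 7
24 = 3*7 + 3
7 = 2*3 + 1
3 = 3*1 + 0  (stop)
So 1534/151 = [10; 6, 3, 2, 3].

[10; 6, 3, 2, 3]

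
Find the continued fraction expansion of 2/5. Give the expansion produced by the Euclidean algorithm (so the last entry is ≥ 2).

[0; 2, 2]

2 = 0×5 + 2
5 = 2×2 + 1
2 = 2×1 + 0  (stop)
So 2/5 = [0; 2, 2].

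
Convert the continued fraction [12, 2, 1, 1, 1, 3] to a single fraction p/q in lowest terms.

Using pₖ = aₖpₖ₋₁ + pₖ₋₂ and qₖ = aₖqₖ₋₁ + qₖ₋₂:
  k=0: a=12, p=12, q=1
  k=1: a=2, p=25, q=2
  k=2: a=1, p=37, q=3
  k=3: a=1, p=62, q=5
  k=4: a=1, p=99, q=8
  k=5: a=3, p=359, q=29

359/29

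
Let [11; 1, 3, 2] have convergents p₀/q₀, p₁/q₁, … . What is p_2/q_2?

Using pₖ = aₖpₖ₋₁ + pₖ₋₂, qₖ = aₖqₖ₋₁ + qₖ₋₂ (with p₋₁=1, p₋₂=0, q₋₁=0, q₋₂=1):
  k=0: a=11, p=11, q=1
  k=1: a=1, p=12, q=1
  k=2: a=3, p=47, q=4

47/4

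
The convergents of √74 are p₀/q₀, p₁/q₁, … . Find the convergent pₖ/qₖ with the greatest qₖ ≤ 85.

714/83

√74 = [8; 1, 1, 1, 1, 16, …] (period length 5).
Convergents:
  p_0/q_0 = 8/1
  p_1/q_1 = 9/1
  p_2/q_2 = 17/2
  p_3/q_3 = 26/3
  p_4/q_4 = 43/5
  p_5/q_5 = 714/83
  p_6/q_6 = 757/88
q_5 = 83 ≤ 85 < 88 = q_6, so the answer is 714/83.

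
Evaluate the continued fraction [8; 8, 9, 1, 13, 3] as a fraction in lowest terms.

28099/3459

Using pₖ = aₖpₖ₋₁ + pₖ₋₂ and qₖ = aₖqₖ₋₁ + qₖ₋₂:
  k=0: a=8, p=8, q=1
  k=1: a=8, p=65, q=8
  k=2: a=9, p=593, q=73
  k=3: a=1, p=658, q=81
  k=4: a=13, p=9147, q=1126
  k=5: a=3, p=28099, q=3459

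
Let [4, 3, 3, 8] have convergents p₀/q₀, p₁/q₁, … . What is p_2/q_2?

43/10

Using pₖ = aₖpₖ₋₁ + pₖ₋₂, qₖ = aₖqₖ₋₁ + qₖ₋₂ (with p₋₁=1, p₋₂=0, q₋₁=0, q₋₂=1):
  k=0: a=4, p=4, q=1
  k=1: a=3, p=13, q=3
  k=2: a=3, p=43, q=10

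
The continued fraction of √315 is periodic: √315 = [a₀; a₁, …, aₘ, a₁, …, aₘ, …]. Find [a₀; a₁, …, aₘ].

a₀ = ⌊√315⌋ = 17.
With m₀=0, d₀=1 and mₖ₊₁ = dₖaₖ − mₖ, dₖ₊₁ = (n − mₖ₊₁²)/dₖ, aₖ₊₁ = ⌊(a₀+mₖ₊₁)/dₖ₊₁⌋:
  k=1: m=17, d=26, a=1
  k=2: m=9, d=9, a=2
  k=3: m=9, d=26, a=1
  k=4: m=17, d=1, a=34
d=1 and a=2a₀=34 at k=4, so the next step gives (m, d) = (17, 26) again — its k=1 value — and the period has length 4.

[17; 1, 2, 1, 34]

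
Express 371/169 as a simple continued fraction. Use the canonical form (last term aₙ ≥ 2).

371 = 2·169 + 33
169 = 5·33 + 4
33 = 8·4 + 1
4 = 4·1 + 0  (stop)
So 371/169 = [2; 5, 8, 4].

[2; 5, 8, 4]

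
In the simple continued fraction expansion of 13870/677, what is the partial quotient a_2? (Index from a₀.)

13870 = 20·677 + 330   →  a_0 = 20
677 = 2·330 + 17   →  a_1 = 2
330 = 19·17 + 7   →  a_2 = 19

19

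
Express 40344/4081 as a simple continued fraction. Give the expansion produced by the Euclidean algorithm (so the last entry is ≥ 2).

40344 = 9*4081 + 3615
4081 = 1*3615 + 466
3615 = 7*466 + 353
466 = 1*353 + 113
353 = 3*113 + 14
113 = 8*14 + 1
14 = 14*1 + 0  (stop)
So 40344/4081 = [9; 1, 7, 1, 3, 8, 14].

[9; 1, 7, 1, 3, 8, 14]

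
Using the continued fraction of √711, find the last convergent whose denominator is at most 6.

√711 = [26; 1, 1, 1, 52, …] (period length 4).
Convergents:
  p_0/q_0 = 26/1
  p_1/q_1 = 27/1
  p_2/q_2 = 53/2
  p_3/q_3 = 80/3
  p_4/q_4 = 4213/158
q_3 = 3 ≤ 6 < 158 = q_4, so the answer is 80/3.

80/3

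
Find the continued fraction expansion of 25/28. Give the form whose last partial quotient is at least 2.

25 = 0·28 + 25
28 = 1·25 + 3
25 = 8·3 + 1
3 = 3·1 + 0  (stop)
So 25/28 = [0; 1, 8, 3].

[0; 1, 8, 3]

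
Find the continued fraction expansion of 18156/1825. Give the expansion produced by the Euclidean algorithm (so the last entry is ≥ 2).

18156 = 9×1825 + 1731
1825 = 1×1731 + 94
1731 = 18×94 + 39
94 = 2×39 + 16
39 = 2×16 + 7
16 = 2×7 + 2
7 = 3×2 + 1
2 = 2×1 + 0  (stop)
So 18156/1825 = [9; 1, 18, 2, 2, 2, 3, 2].

[9; 1, 18, 2, 2, 2, 3, 2]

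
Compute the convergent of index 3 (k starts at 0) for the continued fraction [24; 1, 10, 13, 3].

Using pₖ = aₖpₖ₋₁ + pₖ₋₂, qₖ = aₖqₖ₋₁ + qₖ₋₂ (with p₋₁=1, p₋₂=0, q₋₁=0, q₋₂=1):
  k=0: a=24, p=24, q=1
  k=1: a=1, p=25, q=1
  k=2: a=10, p=274, q=11
  k=3: a=13, p=3587, q=144

3587/144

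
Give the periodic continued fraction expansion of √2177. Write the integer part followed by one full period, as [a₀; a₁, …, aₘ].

[46; 1, 1, 1, 12, 1, 1, 1, 92]

a₀ = ⌊√2177⌋ = 46.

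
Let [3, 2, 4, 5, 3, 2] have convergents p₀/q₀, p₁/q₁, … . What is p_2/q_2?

Using pₖ = aₖpₖ₋₁ + pₖ₋₂, qₖ = aₖqₖ₋₁ + qₖ₋₂ (with p₋₁=1, p₋₂=0, q₋₁=0, q₋₂=1):
  k=0: a=3, p=3, q=1
  k=1: a=2, p=7, q=2
  k=2: a=4, p=31, q=9

31/9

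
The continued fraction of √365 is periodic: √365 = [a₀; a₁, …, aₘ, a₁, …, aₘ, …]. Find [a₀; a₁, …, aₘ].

[19; 9, 1, 1, 9, 38]

a₀ = ⌊√365⌋ = 19.
With m₀=0, d₀=1 and mₖ₊₁ = dₖaₖ − mₖ, dₖ₊₁ = (n − mₖ₊₁²)/dₖ, aₖ₊₁ = ⌊(a₀+mₖ₊₁)/dₖ₊₁⌋:
  k=1: m=19, d=4, a=9
  k=2: m=17, d=19, a=1
  k=3: m=2, d=19, a=1
  k=4: m=17, d=4, a=9
  k=5: m=19, d=1, a=38
d=1 and a=2a₀=38 at k=5, so the next step gives (m, d) = (19, 4) again — its k=1 value — and the period has length 5.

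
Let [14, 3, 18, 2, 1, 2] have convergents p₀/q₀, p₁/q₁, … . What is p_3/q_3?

1619/113

Using pₖ = aₖpₖ₋₁ + pₖ₋₂, qₖ = aₖqₖ₋₁ + qₖ₋₂ (with p₋₁=1, p₋₂=0, q₋₁=0, q₋₂=1):
  k=0: a=14, p=14, q=1
  k=1: a=3, p=43, q=3
  k=2: a=18, p=788, q=55
  k=3: a=2, p=1619, q=113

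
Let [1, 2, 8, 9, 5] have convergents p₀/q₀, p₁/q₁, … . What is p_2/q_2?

Using pₖ = aₖpₖ₋₁ + pₖ₋₂, qₖ = aₖqₖ₋₁ + qₖ₋₂ (with p₋₁=1, p₋₂=0, q₋₁=0, q₋₂=1):
  k=0: a=1, p=1, q=1
  k=1: a=2, p=3, q=2
  k=2: a=8, p=25, q=17

25/17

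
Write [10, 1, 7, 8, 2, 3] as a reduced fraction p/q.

Fold from the inside: start with 3/1.
  2 + 1/3 = 7/3
  8 + 3/7 = 59/7
  7 + 7/59 = 420/59
  1 + 59/420 = 479/420
  10 + 420/479 = 5210/479

5210/479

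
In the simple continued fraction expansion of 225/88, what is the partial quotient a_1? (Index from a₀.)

1

225 = 2·88 + 49   →  a_0 = 2
88 = 1·49 + 39   →  a_1 = 1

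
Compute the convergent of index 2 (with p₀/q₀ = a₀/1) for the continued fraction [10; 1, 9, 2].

Using pₖ = aₖpₖ₋₁ + pₖ₋₂, qₖ = aₖqₖ₋₁ + qₖ₋₂ (with p₋₁=1, p₋₂=0, q₋₁=0, q₋₂=1):
  k=0: a=10, p=10, q=1
  k=1: a=1, p=11, q=1
  k=2: a=9, p=109, q=10

109/10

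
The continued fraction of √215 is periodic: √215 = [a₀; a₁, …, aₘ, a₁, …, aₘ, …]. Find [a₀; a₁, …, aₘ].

[14; 1, 1, 1, 28]

a₀ = ⌊√215⌋ = 14.
With m₀=0, d₀=1 and mₖ₊₁ = dₖaₖ − mₖ, dₖ₊₁ = (n − mₖ₊₁²)/dₖ, aₖ₊₁ = ⌊(a₀+mₖ₊₁)/dₖ₊₁⌋:
  k=1: m=14, d=19, a=1
  k=2: m=5, d=10, a=1
  k=3: m=5, d=19, a=1
  k=4: m=14, d=1, a=28
d=1 and a=2a₀=28 at k=4, so the next step gives (m, d) = (14, 19) again — its k=1 value — and the period has length 4.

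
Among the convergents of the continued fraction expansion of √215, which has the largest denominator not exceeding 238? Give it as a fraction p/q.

√215 = [14; 1, 1, 1, 28, …] (period length 4).
Convergents:
  p_0/q_0 = 14/1
  p_1/q_1 = 15/1
  p_2/q_2 = 29/2
  p_3/q_3 = 44/3
  p_4/q_4 = 1261/86
  p_5/q_5 = 1305/89
  p_6/q_6 = 2566/175
  p_7/q_7 = 3871/264
q_6 = 175 ≤ 238 < 264 = q_7, so the answer is 2566/175.

2566/175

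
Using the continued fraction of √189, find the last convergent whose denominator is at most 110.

1471/107

√189 = [13; 1, 2, 1, 26, …] (period length 4).
Convergents:
  p_0/q_0 = 13/1
  p_1/q_1 = 14/1
  p_2/q_2 = 41/3
  p_3/q_3 = 55/4
  p_4/q_4 = 1471/107
  p_5/q_5 = 1526/111
q_4 = 107 ≤ 110 < 111 = q_5, so the answer is 1471/107.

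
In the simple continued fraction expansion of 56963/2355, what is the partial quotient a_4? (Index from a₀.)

11

56963 = 24·2355 + 443   →  a_0 = 24
2355 = 5·443 + 140   →  a_1 = 5
443 = 3·140 + 23   →  a_2 = 3
140 = 6·23 + 2   →  a_3 = 6
23 = 11·2 + 1   →  a_4 = 11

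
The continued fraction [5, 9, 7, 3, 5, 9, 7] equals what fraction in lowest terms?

356757/69823

Using pₖ = aₖpₖ₋₁ + pₖ₋₂ and qₖ = aₖqₖ₋₁ + qₖ₋₂:
  k=0: a=5, p=5, q=1
  k=1: a=9, p=46, q=9
  k=2: a=7, p=327, q=64
  k=3: a=3, p=1027, q=201
  k=4: a=5, p=5462, q=1069
  k=5: a=9, p=50185, q=9822
  k=6: a=7, p=356757, q=69823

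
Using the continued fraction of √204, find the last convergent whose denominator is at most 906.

4999/350

√204 = [14; 3, 1, 1, 6, 1, 1, 3, 28, …] (period length 8).
Convergents:
  p_0/q_0 = 14/1
  p_1/q_1 = 43/3
  p_2/q_2 = 57/4
  p_3/q_3 = 100/7
  p_4/q_4 = 657/46
  p_5/q_5 = 757/53
  p_6/q_6 = 1414/99
  p_7/q_7 = 4999/350
  p_8/q_8 = 141386/9899
q_7 = 350 ≤ 906 < 9899 = q_8, so the answer is 4999/350.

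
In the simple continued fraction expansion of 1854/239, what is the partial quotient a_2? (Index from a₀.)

3

1854 = 7·239 + 181   →  a_0 = 7
239 = 1·181 + 58   →  a_1 = 1
181 = 3·58 + 7   →  a_2 = 3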